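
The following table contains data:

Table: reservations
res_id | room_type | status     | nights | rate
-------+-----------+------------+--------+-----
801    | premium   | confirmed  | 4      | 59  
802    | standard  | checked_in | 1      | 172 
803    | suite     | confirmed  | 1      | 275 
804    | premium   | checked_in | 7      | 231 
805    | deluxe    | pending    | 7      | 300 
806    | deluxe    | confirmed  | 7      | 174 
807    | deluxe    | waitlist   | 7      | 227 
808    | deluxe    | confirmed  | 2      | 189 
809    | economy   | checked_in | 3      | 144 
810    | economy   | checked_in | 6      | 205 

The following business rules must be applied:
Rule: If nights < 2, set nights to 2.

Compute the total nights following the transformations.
47

Step 1: 2 records have nights < 2
Step 2: These records originally summed to 2
Step 3: After setting to minimum: 2 × 2 = 4
Step 4: Unaffected records sum: 43
Step 5: Final sum = 4 + 43 = 47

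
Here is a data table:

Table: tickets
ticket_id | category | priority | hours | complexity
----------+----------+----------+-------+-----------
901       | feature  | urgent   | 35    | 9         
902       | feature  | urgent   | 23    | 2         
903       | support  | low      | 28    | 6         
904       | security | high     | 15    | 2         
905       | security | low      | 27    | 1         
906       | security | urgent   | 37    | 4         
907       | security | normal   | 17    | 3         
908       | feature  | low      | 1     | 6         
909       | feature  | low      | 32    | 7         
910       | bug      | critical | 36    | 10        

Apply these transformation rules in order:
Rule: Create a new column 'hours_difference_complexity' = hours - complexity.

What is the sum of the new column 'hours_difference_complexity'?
201

Step 1: For each record, compute hours - complexity
Example calculations:
  35 - 9 = 26
  23 - 2 = 21
  28 - 6 = 22
  ...
Step 2: Sum all derived values
Step 3: Total = 201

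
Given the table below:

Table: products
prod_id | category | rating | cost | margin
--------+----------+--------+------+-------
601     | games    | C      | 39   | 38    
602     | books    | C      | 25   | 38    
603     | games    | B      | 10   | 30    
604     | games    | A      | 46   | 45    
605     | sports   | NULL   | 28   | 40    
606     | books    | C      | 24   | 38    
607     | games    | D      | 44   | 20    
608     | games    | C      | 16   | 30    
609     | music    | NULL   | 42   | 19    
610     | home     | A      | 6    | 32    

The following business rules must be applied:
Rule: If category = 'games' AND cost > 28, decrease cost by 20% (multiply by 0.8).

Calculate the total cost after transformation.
254.2

Step 1: Find records where category = 'games' AND cost > 28
Step 2: 3 records match, summing to 129
Step 3: After multiplier: 129 × 0.8 = 103.2
Step 4: Unaffected records sum: 151
Step 5: Final sum = 103.2 + 151 = 254.2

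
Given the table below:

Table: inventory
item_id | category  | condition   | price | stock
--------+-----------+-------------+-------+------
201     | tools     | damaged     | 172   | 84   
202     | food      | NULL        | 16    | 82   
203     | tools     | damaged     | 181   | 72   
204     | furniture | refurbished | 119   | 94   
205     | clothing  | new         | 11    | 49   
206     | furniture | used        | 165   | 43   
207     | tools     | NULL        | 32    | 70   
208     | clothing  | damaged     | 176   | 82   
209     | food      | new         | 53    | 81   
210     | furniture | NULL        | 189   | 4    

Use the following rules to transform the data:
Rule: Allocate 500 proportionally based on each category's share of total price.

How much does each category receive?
clothing: 83.93, food: 30.97, furniture: 212.3, tools: 172.8

Step 1: Calculate total price = 1114
Step 2: Calculate each category's proportion:
  clothing: 187/1114 = 16.79% → 83.93
  food: 69/1114 = 6.19% → 30.97
  furniture: 473/1114 = 42.46% → 212.3
  tools: 385/1114 = 34.56% → 172.8
Step 3: Verify: sum of allocations ≈ 500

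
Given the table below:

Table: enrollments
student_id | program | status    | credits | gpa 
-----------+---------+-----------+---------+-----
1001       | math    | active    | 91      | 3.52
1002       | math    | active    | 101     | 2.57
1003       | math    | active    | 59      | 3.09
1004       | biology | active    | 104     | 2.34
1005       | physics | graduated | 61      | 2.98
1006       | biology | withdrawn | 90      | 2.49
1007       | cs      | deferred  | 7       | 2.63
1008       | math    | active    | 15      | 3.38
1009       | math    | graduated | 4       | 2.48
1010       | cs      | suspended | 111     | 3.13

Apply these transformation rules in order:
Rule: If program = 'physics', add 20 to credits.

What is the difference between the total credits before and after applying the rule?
20

Step 1: Original sum of credits = 643
Step 2: 1 records have program = 'physics'
Step 3: Each affected record changes by 20
Step 4: Total change = 1 × 20 = 20
Step 5: New sum = 643 + 20 = 663
Step 6: Difference = |663 - 643| = 20
        (Sum increased by 20)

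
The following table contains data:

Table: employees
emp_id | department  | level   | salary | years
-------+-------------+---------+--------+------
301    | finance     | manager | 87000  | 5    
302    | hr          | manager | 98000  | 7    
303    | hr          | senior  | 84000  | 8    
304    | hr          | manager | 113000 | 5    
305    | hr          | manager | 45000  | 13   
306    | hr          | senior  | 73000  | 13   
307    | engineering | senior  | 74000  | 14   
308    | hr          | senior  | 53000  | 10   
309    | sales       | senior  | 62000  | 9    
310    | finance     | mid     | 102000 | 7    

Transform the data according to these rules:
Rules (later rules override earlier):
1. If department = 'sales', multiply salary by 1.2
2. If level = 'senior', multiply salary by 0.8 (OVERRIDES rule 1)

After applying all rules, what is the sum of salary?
721800.0

Step 1: Rule 2 takes priority for records with level = 'senior'
  - 5 records: 346000 × 0.8 = 276800.0
Step 2: Rule 1 applies to remaining records with department = 'sales'
  - 0 records: 0 × 1.2 = 0.0
Step 3: Other records unchanged: 445000
Step 4: Final sum = 276800.0 + 0.0 + 445000 = 721800.0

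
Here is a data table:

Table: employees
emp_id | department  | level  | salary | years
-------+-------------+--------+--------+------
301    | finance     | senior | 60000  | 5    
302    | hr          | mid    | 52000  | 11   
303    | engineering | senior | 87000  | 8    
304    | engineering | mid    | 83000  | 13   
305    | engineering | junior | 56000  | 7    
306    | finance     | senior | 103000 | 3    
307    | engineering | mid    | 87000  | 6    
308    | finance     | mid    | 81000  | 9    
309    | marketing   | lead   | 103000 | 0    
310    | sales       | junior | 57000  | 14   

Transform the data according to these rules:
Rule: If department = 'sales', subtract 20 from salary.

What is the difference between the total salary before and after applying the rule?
20

Step 1: Original sum of salary = 769000
Step 2: 1 records have department = 'sales'
Step 3: Each affected record changes by -20
Step 4: Total change = 1 × -20 = -20
Step 5: New sum = 769000 + -20 = 768980
Step 6: Difference = |768980 - 769000| = 20
        (Sum decreased by 20)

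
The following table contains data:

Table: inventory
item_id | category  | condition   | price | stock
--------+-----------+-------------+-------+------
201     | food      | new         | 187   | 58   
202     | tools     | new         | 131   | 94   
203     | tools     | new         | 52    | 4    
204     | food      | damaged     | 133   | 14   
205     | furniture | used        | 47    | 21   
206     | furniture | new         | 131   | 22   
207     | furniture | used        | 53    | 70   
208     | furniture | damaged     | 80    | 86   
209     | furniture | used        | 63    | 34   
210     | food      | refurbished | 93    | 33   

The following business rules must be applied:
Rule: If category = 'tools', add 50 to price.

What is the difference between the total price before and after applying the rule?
100

Step 1: Original sum of price = 970
Step 2: 2 records have category = 'tools'
Step 3: Each affected record changes by 50
Step 4: Total change = 2 × 50 = 100
Step 5: New sum = 970 + 100 = 1070
Step 6: Difference = |1070 - 970| = 100
        (Sum increased by 100)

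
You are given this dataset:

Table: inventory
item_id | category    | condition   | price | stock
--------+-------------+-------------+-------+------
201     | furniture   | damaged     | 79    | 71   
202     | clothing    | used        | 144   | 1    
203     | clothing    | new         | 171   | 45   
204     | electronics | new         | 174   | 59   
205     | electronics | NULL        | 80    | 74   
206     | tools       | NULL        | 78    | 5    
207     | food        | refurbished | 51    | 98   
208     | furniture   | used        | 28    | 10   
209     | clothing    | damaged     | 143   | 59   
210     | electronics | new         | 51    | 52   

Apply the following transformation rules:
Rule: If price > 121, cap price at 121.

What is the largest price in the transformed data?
121

Step 1: Original maximum price = 174
Step 2: Apply cap at 121
Step 3: 4 records had price > 121 and were capped
Step 4: Maximum after transformation = 121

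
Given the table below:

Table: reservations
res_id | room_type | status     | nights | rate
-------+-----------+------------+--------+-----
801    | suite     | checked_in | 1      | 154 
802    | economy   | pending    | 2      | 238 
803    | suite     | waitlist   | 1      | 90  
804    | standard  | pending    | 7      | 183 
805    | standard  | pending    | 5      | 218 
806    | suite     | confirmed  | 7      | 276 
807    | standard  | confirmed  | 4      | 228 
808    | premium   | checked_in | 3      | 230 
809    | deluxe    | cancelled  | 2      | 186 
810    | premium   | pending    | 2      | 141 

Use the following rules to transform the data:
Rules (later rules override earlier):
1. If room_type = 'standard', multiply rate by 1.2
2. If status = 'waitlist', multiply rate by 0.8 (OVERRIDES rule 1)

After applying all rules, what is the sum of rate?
2051.8

Step 1: Rule 2 takes priority for records with status = 'waitlist'
  - 1 records: 90 × 0.8 = 72.0
Step 2: Rule 1 applies to remaining records with room_type = 'standard'
  - 3 records: 629 × 1.2 = 754.8
Step 3: Other records unchanged: 1225
Step 4: Final sum = 72.0 + 754.8 + 1225 = 2051.8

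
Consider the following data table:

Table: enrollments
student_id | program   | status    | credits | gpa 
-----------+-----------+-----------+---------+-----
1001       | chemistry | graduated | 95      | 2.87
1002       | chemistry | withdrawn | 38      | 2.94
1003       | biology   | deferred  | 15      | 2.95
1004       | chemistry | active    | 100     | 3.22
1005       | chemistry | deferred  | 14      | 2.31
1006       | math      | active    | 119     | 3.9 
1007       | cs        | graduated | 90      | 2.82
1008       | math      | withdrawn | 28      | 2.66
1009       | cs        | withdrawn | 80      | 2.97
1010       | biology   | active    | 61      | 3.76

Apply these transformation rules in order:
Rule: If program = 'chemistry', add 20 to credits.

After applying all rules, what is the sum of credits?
720

Step 1: Count records where program = 'chemistry': 4
Step 2: Total bonus added: 4 × 20 = 80
Step 3: Original sum of credits: 640
Step 4: Final sum = 640 + 80 = 720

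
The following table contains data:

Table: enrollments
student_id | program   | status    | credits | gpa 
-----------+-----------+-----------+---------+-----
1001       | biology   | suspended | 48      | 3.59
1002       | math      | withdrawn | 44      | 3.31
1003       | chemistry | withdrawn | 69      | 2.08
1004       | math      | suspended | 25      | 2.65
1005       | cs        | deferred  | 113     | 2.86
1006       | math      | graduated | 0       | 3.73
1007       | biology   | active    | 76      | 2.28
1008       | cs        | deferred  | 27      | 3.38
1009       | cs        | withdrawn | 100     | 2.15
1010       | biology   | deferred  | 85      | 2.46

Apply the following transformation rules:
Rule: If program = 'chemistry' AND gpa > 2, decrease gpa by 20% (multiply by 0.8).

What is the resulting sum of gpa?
28.07

Step 1: Find records where program = 'chemistry' AND gpa > 2
Step 2: 1 records match, summing to 2.08
Step 3: After multiplier: 2.08 × 0.8 = 1.66
Step 4: Unaffected records sum: 26.41
Step 5: Final sum = 1.66 + 26.41 = 28.07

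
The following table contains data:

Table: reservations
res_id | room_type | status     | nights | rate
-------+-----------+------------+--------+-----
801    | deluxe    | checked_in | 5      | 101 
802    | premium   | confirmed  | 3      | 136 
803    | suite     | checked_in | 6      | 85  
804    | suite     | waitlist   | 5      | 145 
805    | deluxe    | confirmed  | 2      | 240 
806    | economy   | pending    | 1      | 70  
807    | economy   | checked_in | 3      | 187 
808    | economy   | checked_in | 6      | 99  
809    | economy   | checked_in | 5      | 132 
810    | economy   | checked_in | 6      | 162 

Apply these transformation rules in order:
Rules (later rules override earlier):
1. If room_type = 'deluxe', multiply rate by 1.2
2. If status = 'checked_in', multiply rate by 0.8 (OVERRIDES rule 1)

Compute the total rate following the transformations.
1251.8

Step 1: Rule 2 takes priority for records with status = 'checked_in'
  - 6 records: 766 × 0.8 = 612.8
Step 2: Rule 1 applies to remaining records with room_type = 'deluxe'
  - 1 records: 240 × 1.2 = 288.0
Step 3: Other records unchanged: 351
Step 4: Final sum = 612.8 + 288.0 + 351 = 1251.8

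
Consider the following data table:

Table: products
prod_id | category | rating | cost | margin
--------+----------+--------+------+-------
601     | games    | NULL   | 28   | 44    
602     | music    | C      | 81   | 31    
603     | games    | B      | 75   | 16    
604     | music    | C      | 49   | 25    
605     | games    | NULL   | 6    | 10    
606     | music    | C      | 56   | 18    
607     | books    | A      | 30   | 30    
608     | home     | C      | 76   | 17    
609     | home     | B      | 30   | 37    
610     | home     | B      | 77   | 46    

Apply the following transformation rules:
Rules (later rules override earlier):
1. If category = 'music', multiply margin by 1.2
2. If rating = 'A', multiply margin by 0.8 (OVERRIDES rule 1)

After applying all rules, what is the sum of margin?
282.8

Step 1: Rule 2 takes priority for records with rating = 'A'
  - 1 records: 30 × 0.8 = 24.0
Step 2: Rule 1 applies to remaining records with category = 'music'
  - 3 records: 74 × 1.2 = 88.8
Step 3: Other records unchanged: 170
Step 4: Final sum = 24.0 + 88.8 + 170 = 282.8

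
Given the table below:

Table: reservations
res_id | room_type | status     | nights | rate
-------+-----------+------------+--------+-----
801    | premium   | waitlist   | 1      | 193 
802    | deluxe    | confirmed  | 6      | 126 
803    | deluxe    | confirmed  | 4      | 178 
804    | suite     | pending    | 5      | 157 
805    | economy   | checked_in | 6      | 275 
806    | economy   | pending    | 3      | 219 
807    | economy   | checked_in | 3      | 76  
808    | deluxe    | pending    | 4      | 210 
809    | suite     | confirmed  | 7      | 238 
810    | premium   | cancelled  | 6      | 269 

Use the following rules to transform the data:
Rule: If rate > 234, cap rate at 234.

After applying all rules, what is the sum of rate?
1861

Step 1: 3 records have rate > 234
Step 2: These records originally summed to 782
Step 3: After capping: 3 × 234 = 702
Step 4: Unaffected records sum: 1159
Step 5: Final sum = 702 + 1159 = 1861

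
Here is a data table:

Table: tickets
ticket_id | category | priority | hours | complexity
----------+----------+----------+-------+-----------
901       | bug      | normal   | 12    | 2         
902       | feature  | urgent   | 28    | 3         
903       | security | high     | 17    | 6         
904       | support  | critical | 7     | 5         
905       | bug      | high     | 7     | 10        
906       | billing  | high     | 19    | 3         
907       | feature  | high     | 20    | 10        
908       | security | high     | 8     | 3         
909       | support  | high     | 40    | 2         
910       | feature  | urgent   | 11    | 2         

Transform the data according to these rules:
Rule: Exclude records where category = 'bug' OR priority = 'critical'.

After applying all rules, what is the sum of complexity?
29

Step 1: Find records where category = 'bug' OR priority = 'critical'
Step 2: 3 records match, summing to 17
Step 3: Original sum: 46
Step 4: Remaining sum = 46 - 17 = 29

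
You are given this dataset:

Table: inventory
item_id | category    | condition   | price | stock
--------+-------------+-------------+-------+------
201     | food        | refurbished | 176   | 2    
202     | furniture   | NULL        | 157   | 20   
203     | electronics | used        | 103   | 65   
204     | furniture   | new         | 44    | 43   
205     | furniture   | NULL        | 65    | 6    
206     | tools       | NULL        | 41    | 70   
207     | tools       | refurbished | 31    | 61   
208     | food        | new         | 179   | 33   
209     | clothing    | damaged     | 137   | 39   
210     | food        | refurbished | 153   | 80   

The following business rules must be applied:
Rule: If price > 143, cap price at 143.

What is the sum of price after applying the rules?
993

Step 1: 4 records have price > 143
Step 2: These records originally summed to 665
Step 3: After capping: 4 × 143 = 572
Step 4: Unaffected records sum: 421
Step 5: Final sum = 572 + 421 = 993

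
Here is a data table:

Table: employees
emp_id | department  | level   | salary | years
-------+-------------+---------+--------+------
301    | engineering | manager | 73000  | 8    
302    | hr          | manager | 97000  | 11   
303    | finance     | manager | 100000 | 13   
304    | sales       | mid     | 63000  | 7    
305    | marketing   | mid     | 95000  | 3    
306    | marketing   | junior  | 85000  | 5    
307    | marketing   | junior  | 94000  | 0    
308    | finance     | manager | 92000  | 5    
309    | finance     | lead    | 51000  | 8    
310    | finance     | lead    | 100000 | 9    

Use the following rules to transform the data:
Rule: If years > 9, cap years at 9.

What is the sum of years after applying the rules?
63

Step 1: 2 records have years > 9
Step 2: These records originally summed to 24
Step 3: After capping: 2 × 9 = 18
Step 4: Unaffected records sum: 45
Step 5: Final sum = 18 + 45 = 63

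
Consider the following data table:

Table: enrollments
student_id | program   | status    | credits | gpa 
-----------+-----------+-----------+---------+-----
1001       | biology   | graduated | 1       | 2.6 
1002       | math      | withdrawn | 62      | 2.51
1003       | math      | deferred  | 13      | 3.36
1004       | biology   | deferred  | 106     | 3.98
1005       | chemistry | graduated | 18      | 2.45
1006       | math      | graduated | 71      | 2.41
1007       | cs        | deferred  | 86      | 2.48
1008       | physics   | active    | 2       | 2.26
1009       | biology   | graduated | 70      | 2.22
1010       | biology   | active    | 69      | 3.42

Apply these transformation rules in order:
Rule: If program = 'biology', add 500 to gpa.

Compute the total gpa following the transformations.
2027.69

Step 1: Count records where program = 'biology': 4
Step 2: Total bonus added: 4 × 500 = 2000
Step 3: Original sum of gpa: 27.69
Step 4: Final sum = 27.69 + 2000 = 2027.69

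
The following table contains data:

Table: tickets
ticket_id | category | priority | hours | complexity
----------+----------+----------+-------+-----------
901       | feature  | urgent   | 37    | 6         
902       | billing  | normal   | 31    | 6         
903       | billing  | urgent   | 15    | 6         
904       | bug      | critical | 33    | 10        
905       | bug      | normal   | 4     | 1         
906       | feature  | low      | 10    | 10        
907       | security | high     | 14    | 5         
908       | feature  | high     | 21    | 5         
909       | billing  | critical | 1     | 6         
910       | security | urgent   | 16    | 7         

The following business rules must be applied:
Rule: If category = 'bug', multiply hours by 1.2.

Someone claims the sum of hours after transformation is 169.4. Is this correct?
No, the correct result is 189.4.

Step 1: Calculate the correct sum after transformation
Step 2: Apply multiplier 1.2 to records where category = 'bug'
Step 3: Correct result = 189.4
Step 4: Claimed result = 169.4
Step 5: 189.4 ≠ 169.4
Conclusion: The claimed result is incorrect. The correct answer is 189.4.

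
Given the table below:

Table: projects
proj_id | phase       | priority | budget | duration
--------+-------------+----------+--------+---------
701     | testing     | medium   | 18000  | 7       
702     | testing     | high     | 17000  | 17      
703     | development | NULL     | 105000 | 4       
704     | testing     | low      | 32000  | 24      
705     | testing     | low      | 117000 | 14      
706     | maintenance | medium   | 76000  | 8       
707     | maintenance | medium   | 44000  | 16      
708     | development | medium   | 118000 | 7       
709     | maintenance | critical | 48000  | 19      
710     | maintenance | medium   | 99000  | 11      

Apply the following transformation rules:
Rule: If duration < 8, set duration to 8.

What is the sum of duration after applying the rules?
133

Step 1: 3 records have duration < 8
Step 2: These records originally summed to 18
Step 3: After setting to minimum: 3 × 8 = 24
Step 4: Unaffected records sum: 109
Step 5: Final sum = 24 + 109 = 133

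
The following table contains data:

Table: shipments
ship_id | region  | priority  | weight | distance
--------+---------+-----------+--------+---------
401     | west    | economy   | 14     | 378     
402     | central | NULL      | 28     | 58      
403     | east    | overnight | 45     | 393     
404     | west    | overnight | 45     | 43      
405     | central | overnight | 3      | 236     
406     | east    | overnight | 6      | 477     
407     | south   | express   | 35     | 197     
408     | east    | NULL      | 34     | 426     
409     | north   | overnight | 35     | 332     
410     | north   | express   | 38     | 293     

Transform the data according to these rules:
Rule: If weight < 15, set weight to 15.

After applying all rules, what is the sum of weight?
305

Step 1: 3 records have weight < 15
Step 2: These records originally summed to 23
Step 3: After setting to minimum: 3 × 15 = 45
Step 4: Unaffected records sum: 260
Step 5: Final sum = 45 + 260 = 305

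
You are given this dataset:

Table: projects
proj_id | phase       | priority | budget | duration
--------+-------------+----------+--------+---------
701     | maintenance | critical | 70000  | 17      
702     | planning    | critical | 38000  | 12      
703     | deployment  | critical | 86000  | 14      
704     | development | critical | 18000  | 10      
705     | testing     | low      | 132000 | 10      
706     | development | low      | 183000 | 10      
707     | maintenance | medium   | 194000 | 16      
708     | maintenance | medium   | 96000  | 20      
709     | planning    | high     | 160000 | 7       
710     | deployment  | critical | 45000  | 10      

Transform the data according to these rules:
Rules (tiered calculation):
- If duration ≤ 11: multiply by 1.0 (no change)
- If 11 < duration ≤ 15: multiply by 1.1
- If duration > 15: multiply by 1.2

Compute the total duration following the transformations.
139.2

Step 1: Tier 1 (duration ≤ 11): 5 records, sum = 47 × 1.0 = 47.0
Step 2: Tier 2 (11 < duration ≤ 15): 2 records, sum = 26 × 1.1 = 28.6
Step 3: Tier 3 (duration > 15): 3 records, sum = 53 × 1.2 = 63.6
Step 4: Final sum = 47.0 + 28.6 + 63.6 = 139.2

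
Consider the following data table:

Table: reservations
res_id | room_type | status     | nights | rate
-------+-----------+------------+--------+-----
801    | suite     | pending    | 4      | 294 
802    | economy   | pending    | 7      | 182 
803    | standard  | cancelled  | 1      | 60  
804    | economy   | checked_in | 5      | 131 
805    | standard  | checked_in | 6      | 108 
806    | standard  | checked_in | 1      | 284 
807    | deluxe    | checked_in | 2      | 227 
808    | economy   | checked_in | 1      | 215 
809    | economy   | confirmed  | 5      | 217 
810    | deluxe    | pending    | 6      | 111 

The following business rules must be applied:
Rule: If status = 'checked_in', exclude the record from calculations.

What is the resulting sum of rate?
864

Step 1: Identify records where status = 'checked_in'
Step 2: The excluded records sum to 965
Step 3: Original total rate = 1829
Step 4: Remaining total = 1829 - 965 = 864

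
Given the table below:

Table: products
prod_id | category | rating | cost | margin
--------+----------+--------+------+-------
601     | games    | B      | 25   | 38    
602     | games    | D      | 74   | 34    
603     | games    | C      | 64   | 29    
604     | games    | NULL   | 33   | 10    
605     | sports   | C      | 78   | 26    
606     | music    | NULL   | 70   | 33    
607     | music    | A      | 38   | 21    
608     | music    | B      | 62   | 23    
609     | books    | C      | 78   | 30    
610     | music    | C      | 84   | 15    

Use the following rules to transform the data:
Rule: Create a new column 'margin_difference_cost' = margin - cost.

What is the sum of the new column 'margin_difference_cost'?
-347

Step 1: For each record, compute margin - cost
Example calculations:
  38 - 25 = 13
  34 - 74 = -40
  29 - 64 = -35
  ...
Step 2: Sum all derived values
Step 3: Total = -347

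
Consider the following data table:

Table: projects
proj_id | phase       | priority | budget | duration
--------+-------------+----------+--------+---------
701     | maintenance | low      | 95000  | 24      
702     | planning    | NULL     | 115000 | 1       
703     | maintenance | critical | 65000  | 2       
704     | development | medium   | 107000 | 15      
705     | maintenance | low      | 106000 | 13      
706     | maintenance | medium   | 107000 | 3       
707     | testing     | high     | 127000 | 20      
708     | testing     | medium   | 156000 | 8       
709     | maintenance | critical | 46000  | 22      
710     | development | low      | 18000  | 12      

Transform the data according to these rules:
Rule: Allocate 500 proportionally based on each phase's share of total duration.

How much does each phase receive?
development: 112.5, maintenance: 266.67, planning: 4.17, testing: 116.67

Step 1: Calculate total duration = 120
Step 2: Calculate each phase's proportion:
  development: 27/120 = 22.50% → 112.5
  maintenance: 64/120 = 53.33% → 266.67
  planning: 1/120 = 0.83% → 4.17
  testing: 28/120 = 23.33% → 116.67
Step 3: Verify: sum of allocations ≈ 500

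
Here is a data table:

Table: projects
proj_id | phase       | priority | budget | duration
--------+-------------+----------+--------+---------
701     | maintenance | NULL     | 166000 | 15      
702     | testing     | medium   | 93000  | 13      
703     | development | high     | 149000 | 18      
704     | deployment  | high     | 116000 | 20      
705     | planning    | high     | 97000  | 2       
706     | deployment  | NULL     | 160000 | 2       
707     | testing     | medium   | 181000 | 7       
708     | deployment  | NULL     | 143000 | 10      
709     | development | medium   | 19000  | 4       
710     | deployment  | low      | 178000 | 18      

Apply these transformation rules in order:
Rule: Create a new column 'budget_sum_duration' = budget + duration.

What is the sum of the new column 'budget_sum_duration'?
1302109

Step 1: For each record, compute budget + duration
Example calculations:
  166000 + 15 = 166015
  93000 + 13 = 93013
  149000 + 18 = 149018
  ...
Step 2: Sum all derived values
Step 3: Total = 1302109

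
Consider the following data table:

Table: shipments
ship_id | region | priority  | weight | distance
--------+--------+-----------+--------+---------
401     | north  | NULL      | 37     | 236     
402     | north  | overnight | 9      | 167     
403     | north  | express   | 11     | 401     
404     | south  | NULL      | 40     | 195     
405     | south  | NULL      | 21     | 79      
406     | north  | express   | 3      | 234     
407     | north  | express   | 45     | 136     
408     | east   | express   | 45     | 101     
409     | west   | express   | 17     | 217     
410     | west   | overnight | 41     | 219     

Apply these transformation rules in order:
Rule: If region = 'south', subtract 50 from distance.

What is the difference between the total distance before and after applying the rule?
100

Step 1: Original sum of distance = 1985
Step 2: 2 records have region = 'south'
Step 3: Each affected record changes by -50
Step 4: Total change = 2 × -50 = -100
Step 5: New sum = 1985 + -100 = 1885
Step 6: Difference = |1885 - 1985| = 100
        (Sum decreased by 100)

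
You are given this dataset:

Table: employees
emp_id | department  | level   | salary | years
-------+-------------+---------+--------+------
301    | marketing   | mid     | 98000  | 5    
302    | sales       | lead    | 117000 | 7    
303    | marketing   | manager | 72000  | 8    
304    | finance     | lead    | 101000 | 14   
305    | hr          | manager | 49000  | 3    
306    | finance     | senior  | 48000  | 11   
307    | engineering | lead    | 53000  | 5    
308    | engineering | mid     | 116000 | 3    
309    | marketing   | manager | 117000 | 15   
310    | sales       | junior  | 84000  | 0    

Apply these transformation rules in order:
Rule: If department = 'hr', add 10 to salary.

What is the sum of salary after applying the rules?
855010

Step 1: Count records where department = 'hr': 1
Step 2: Total bonus added: 1 × 10 = 10
Step 3: Original sum of salary: 855000
Step 4: Final sum = 855000 + 10 = 855010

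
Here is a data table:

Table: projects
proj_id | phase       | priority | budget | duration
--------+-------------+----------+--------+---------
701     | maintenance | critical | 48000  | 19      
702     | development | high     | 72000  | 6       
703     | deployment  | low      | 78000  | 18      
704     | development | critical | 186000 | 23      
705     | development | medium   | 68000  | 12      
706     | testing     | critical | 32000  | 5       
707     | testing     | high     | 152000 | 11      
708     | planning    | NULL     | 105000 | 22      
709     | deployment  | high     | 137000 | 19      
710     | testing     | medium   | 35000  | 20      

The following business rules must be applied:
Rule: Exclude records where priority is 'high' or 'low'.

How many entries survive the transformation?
6

Step 1: Count records to exclude
  - 3 (high) + 1 (low) = 4 records
Step 2: Total records: 10
Step 3: Remaining = 10 - 4 = 6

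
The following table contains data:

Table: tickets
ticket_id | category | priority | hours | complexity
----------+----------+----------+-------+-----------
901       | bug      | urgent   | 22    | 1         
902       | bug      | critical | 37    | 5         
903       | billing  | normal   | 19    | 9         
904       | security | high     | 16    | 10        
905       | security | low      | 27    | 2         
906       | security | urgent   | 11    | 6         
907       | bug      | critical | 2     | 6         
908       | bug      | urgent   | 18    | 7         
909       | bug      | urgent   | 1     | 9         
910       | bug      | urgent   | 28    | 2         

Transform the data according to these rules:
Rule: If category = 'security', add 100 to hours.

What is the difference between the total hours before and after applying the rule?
300

Step 1: Original sum of hours = 181
Step 2: 3 records have category = 'security'
Step 3: Each affected record changes by 100
Step 4: Total change = 3 × 100 = 300
Step 5: New sum = 181 + 300 = 481
Step 6: Difference = |481 - 181| = 300
        (Sum increased by 300)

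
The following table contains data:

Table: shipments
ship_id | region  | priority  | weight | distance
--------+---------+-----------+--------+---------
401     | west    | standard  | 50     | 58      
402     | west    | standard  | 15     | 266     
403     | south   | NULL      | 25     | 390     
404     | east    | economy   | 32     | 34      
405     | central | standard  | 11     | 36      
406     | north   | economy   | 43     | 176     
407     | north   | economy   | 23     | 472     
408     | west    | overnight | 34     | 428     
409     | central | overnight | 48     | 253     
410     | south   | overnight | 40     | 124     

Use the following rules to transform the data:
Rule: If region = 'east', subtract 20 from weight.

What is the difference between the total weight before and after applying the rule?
20

Step 1: Original sum of weight = 321
Step 2: 1 records have region = 'east'
Step 3: Each affected record changes by -20
Step 4: Total change = 1 × -20 = -20
Step 5: New sum = 321 + -20 = 301
Step 6: Difference = |301 - 321| = 20
        (Sum decreased by 20)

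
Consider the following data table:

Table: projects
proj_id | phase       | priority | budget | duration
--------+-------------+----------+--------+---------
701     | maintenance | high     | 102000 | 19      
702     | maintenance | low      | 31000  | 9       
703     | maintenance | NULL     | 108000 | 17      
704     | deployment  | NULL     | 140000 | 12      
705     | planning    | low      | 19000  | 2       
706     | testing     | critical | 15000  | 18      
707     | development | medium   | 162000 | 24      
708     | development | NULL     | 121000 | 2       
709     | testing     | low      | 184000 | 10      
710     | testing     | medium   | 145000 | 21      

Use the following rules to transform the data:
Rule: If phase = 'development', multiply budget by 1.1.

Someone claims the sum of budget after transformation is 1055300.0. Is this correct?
Yes, the result is correct.

Step 1: Calculate the correct sum after transformation
Step 2: Apply multiplier 1.1 to records where phase = 'development'
Step 3: Correct result = 1055300.0
Step 4: Claimed result = 1055300.0
Step 5: 1055300.0 = 1055300.0 ✓
Conclusion: The claimed result is correct.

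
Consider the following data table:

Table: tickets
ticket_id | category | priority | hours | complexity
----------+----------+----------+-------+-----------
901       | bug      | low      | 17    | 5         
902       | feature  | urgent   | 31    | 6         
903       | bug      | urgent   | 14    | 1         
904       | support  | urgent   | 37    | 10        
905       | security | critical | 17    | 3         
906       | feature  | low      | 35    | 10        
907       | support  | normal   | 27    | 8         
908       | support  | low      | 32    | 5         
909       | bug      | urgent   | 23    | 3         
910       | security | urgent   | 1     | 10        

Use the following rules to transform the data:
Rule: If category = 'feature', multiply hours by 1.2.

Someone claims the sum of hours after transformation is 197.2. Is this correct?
No, the correct result is 247.2.

Step 1: Calculate the correct sum after transformation
Step 2: Apply multiplier 1.2 to records where category = 'feature'
Step 3: Correct result = 247.2
Step 4: Claimed result = 197.2
Step 5: 247.2 ≠ 197.2
Conclusion: The claimed result is incorrect. The correct answer is 247.2.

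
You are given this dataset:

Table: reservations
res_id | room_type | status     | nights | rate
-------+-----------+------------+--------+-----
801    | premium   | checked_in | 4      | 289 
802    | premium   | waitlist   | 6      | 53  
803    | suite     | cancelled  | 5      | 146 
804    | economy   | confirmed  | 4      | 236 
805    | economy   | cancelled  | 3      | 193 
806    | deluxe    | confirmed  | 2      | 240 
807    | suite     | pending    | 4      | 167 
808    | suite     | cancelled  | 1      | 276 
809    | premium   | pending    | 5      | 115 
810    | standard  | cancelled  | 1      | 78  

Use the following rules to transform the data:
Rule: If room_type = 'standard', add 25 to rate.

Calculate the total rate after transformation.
1818

Step 1: Count records where room_type = 'standard': 1
Step 2: Total bonus added: 1 × 25 = 25
Step 3: Original sum of rate: 1793
Step 4: Final sum = 1793 + 25 = 1818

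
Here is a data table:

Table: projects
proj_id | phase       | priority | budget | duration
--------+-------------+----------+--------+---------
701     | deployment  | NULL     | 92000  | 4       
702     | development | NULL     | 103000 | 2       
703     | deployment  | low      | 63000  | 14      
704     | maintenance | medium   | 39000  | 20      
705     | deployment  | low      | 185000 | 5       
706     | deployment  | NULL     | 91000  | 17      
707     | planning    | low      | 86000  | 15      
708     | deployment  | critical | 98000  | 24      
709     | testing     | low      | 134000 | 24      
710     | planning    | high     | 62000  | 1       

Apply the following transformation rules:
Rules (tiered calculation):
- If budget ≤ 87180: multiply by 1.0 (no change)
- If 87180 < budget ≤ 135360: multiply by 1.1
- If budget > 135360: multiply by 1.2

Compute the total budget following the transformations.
1041800.0

Step 1: Tier 1 (budget ≤ 87180): 4 records, sum = 250000 × 1.0 = 250000.0
Step 2: Tier 2 (87180 < budget ≤ 135360): 5 records, sum = 518000 × 1.1 = 569800.0
Step 3: Tier 3 (budget > 135360): 1 records, sum = 185000 × 1.2 = 222000.0
Step 4: Final sum = 250000.0 + 569800.0 + 222000.0 = 1041800.0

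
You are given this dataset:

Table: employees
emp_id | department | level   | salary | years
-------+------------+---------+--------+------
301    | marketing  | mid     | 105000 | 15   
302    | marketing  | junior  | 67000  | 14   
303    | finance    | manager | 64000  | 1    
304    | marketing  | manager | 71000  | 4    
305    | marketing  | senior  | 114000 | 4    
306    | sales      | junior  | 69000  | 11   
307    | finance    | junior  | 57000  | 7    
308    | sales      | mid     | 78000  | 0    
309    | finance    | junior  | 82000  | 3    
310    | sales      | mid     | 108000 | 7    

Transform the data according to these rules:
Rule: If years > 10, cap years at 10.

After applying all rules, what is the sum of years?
56

Step 1: 3 records have years > 10
Step 2: These records originally summed to 40
Step 3: After capping: 3 × 10 = 30
Step 4: Unaffected records sum: 26
Step 5: Final sum = 30 + 26 = 56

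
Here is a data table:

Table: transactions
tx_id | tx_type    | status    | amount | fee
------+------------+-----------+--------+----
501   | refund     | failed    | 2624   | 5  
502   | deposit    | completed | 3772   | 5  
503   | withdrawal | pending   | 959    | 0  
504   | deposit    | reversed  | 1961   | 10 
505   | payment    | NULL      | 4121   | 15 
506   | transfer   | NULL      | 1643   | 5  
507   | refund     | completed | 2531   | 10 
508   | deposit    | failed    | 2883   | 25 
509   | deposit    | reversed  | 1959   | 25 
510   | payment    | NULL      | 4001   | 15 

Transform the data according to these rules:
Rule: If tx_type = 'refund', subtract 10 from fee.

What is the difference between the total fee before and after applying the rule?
20

Step 1: Original sum of fee = 115
Step 2: 2 records have tx_type = 'refund'
Step 3: Each affected record changes by -10
Step 4: Total change = 2 × -10 = -20
Step 5: New sum = 115 + -20 = 95
Step 6: Difference = |95 - 115| = 20
        (Sum decreased by 20)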